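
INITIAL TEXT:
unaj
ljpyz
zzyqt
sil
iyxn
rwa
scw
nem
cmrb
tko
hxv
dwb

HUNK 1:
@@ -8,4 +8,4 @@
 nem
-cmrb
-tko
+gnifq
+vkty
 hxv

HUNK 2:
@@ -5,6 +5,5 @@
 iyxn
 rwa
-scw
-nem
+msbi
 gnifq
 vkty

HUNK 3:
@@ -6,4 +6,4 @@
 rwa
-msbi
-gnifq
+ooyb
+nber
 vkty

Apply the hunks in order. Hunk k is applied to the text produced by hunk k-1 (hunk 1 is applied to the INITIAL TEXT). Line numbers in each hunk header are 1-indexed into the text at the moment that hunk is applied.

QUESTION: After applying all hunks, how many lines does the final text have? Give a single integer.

Answer: 11

Derivation:
Hunk 1: at line 8 remove [cmrb,tko] add [gnifq,vkty] -> 12 lines: unaj ljpyz zzyqt sil iyxn rwa scw nem gnifq vkty hxv dwb
Hunk 2: at line 5 remove [scw,nem] add [msbi] -> 11 lines: unaj ljpyz zzyqt sil iyxn rwa msbi gnifq vkty hxv dwb
Hunk 3: at line 6 remove [msbi,gnifq] add [ooyb,nber] -> 11 lines: unaj ljpyz zzyqt sil iyxn rwa ooyb nber vkty hxv dwb
Final line count: 11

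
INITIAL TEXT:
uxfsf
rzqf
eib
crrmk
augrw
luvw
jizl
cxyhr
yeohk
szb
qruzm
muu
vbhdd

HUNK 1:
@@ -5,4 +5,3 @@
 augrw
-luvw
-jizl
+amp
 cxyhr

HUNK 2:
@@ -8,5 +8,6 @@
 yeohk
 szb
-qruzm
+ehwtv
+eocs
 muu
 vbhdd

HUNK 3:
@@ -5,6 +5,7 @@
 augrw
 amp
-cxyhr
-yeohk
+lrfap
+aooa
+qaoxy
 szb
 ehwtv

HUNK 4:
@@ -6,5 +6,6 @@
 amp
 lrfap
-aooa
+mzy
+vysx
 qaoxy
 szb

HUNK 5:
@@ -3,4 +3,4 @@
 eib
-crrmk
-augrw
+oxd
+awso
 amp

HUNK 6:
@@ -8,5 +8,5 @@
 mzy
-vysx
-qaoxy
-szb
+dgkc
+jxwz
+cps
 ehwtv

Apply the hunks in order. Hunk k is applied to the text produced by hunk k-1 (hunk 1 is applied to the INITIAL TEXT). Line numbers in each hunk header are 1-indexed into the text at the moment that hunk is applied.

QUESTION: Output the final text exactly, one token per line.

Hunk 1: at line 5 remove [luvw,jizl] add [amp] -> 12 lines: uxfsf rzqf eib crrmk augrw amp cxyhr yeohk szb qruzm muu vbhdd
Hunk 2: at line 8 remove [qruzm] add [ehwtv,eocs] -> 13 lines: uxfsf rzqf eib crrmk augrw amp cxyhr yeohk szb ehwtv eocs muu vbhdd
Hunk 3: at line 5 remove [cxyhr,yeohk] add [lrfap,aooa,qaoxy] -> 14 lines: uxfsf rzqf eib crrmk augrw amp lrfap aooa qaoxy szb ehwtv eocs muu vbhdd
Hunk 4: at line 6 remove [aooa] add [mzy,vysx] -> 15 lines: uxfsf rzqf eib crrmk augrw amp lrfap mzy vysx qaoxy szb ehwtv eocs muu vbhdd
Hunk 5: at line 3 remove [crrmk,augrw] add [oxd,awso] -> 15 lines: uxfsf rzqf eib oxd awso amp lrfap mzy vysx qaoxy szb ehwtv eocs muu vbhdd
Hunk 6: at line 8 remove [vysx,qaoxy,szb] add [dgkc,jxwz,cps] -> 15 lines: uxfsf rzqf eib oxd awso amp lrfap mzy dgkc jxwz cps ehwtv eocs muu vbhdd

Answer: uxfsf
rzqf
eib
oxd
awso
amp
lrfap
mzy
dgkc
jxwz
cps
ehwtv
eocs
muu
vbhdd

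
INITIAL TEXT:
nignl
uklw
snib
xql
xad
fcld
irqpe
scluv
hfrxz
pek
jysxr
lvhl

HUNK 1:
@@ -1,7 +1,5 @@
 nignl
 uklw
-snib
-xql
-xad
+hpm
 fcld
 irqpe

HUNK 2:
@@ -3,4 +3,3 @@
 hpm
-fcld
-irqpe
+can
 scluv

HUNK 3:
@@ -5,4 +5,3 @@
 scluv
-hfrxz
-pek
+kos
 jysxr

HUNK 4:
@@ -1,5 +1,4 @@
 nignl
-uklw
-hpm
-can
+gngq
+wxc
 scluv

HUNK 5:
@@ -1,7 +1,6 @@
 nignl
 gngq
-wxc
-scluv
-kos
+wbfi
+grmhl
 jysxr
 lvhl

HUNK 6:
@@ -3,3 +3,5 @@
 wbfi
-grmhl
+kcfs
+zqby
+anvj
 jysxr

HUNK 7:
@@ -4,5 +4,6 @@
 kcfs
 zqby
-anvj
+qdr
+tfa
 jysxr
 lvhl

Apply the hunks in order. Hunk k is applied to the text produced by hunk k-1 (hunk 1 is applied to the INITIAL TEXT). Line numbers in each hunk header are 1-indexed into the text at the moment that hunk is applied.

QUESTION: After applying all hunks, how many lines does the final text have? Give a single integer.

Answer: 9

Derivation:
Hunk 1: at line 1 remove [snib,xql,xad] add [hpm] -> 10 lines: nignl uklw hpm fcld irqpe scluv hfrxz pek jysxr lvhl
Hunk 2: at line 3 remove [fcld,irqpe] add [can] -> 9 lines: nignl uklw hpm can scluv hfrxz pek jysxr lvhl
Hunk 3: at line 5 remove [hfrxz,pek] add [kos] -> 8 lines: nignl uklw hpm can scluv kos jysxr lvhl
Hunk 4: at line 1 remove [uklw,hpm,can] add [gngq,wxc] -> 7 lines: nignl gngq wxc scluv kos jysxr lvhl
Hunk 5: at line 1 remove [wxc,scluv,kos] add [wbfi,grmhl] -> 6 lines: nignl gngq wbfi grmhl jysxr lvhl
Hunk 6: at line 3 remove [grmhl] add [kcfs,zqby,anvj] -> 8 lines: nignl gngq wbfi kcfs zqby anvj jysxr lvhl
Hunk 7: at line 4 remove [anvj] add [qdr,tfa] -> 9 lines: nignl gngq wbfi kcfs zqby qdr tfa jysxr lvhl
Final line count: 9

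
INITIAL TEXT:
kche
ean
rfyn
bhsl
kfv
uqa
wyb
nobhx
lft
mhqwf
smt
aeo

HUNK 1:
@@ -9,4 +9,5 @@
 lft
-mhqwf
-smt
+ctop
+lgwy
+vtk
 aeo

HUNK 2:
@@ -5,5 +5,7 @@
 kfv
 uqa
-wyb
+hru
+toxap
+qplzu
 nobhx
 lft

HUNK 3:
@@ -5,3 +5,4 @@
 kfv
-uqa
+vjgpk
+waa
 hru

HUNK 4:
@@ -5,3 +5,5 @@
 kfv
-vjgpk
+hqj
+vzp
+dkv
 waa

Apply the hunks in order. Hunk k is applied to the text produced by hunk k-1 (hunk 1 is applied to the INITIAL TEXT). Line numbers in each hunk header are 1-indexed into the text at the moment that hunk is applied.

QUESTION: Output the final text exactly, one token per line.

Answer: kche
ean
rfyn
bhsl
kfv
hqj
vzp
dkv
waa
hru
toxap
qplzu
nobhx
lft
ctop
lgwy
vtk
aeo

Derivation:
Hunk 1: at line 9 remove [mhqwf,smt] add [ctop,lgwy,vtk] -> 13 lines: kche ean rfyn bhsl kfv uqa wyb nobhx lft ctop lgwy vtk aeo
Hunk 2: at line 5 remove [wyb] add [hru,toxap,qplzu] -> 15 lines: kche ean rfyn bhsl kfv uqa hru toxap qplzu nobhx lft ctop lgwy vtk aeo
Hunk 3: at line 5 remove [uqa] add [vjgpk,waa] -> 16 lines: kche ean rfyn bhsl kfv vjgpk waa hru toxap qplzu nobhx lft ctop lgwy vtk aeo
Hunk 4: at line 5 remove [vjgpk] add [hqj,vzp,dkv] -> 18 lines: kche ean rfyn bhsl kfv hqj vzp dkv waa hru toxap qplzu nobhx lft ctop lgwy vtk aeo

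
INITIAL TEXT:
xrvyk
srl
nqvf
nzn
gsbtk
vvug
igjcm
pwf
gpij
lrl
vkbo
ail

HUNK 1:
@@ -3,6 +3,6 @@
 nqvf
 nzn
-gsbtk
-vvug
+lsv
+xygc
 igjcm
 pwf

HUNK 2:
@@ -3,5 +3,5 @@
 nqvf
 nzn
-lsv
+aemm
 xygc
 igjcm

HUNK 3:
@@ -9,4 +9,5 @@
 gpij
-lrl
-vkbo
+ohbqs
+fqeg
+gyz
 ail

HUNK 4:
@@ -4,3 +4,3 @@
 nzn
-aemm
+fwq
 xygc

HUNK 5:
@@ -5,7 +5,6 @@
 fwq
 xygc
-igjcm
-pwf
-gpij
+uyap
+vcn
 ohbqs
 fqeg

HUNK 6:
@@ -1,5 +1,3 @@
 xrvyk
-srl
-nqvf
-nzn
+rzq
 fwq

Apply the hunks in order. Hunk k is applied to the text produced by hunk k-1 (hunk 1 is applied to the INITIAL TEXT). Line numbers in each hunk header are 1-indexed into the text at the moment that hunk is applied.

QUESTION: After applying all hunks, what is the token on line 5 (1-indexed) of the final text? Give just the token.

Answer: uyap

Derivation:
Hunk 1: at line 3 remove [gsbtk,vvug] add [lsv,xygc] -> 12 lines: xrvyk srl nqvf nzn lsv xygc igjcm pwf gpij lrl vkbo ail
Hunk 2: at line 3 remove [lsv] add [aemm] -> 12 lines: xrvyk srl nqvf nzn aemm xygc igjcm pwf gpij lrl vkbo ail
Hunk 3: at line 9 remove [lrl,vkbo] add [ohbqs,fqeg,gyz] -> 13 lines: xrvyk srl nqvf nzn aemm xygc igjcm pwf gpij ohbqs fqeg gyz ail
Hunk 4: at line 4 remove [aemm] add [fwq] -> 13 lines: xrvyk srl nqvf nzn fwq xygc igjcm pwf gpij ohbqs fqeg gyz ail
Hunk 5: at line 5 remove [igjcm,pwf,gpij] add [uyap,vcn] -> 12 lines: xrvyk srl nqvf nzn fwq xygc uyap vcn ohbqs fqeg gyz ail
Hunk 6: at line 1 remove [srl,nqvf,nzn] add [rzq] -> 10 lines: xrvyk rzq fwq xygc uyap vcn ohbqs fqeg gyz ail
Final line 5: uyap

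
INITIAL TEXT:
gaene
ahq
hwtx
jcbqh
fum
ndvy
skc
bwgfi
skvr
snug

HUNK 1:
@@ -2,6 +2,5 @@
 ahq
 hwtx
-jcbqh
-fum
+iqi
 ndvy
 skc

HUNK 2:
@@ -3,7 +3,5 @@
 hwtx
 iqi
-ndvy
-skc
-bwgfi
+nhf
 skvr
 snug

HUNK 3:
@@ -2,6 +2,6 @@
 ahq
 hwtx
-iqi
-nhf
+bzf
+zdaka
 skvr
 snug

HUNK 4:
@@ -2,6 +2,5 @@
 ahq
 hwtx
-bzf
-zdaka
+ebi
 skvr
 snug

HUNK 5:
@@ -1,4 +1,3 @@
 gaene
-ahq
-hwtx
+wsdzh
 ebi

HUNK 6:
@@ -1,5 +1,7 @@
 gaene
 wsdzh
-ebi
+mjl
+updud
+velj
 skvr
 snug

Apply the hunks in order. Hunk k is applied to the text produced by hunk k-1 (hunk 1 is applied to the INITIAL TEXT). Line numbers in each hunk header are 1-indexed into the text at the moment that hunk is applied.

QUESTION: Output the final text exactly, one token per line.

Hunk 1: at line 2 remove [jcbqh,fum] add [iqi] -> 9 lines: gaene ahq hwtx iqi ndvy skc bwgfi skvr snug
Hunk 2: at line 3 remove [ndvy,skc,bwgfi] add [nhf] -> 7 lines: gaene ahq hwtx iqi nhf skvr snug
Hunk 3: at line 2 remove [iqi,nhf] add [bzf,zdaka] -> 7 lines: gaene ahq hwtx bzf zdaka skvr snug
Hunk 4: at line 2 remove [bzf,zdaka] add [ebi] -> 6 lines: gaene ahq hwtx ebi skvr snug
Hunk 5: at line 1 remove [ahq,hwtx] add [wsdzh] -> 5 lines: gaene wsdzh ebi skvr snug
Hunk 6: at line 1 remove [ebi] add [mjl,updud,velj] -> 7 lines: gaene wsdzh mjl updud velj skvr snug

Answer: gaene
wsdzh
mjl
updud
velj
skvr
snug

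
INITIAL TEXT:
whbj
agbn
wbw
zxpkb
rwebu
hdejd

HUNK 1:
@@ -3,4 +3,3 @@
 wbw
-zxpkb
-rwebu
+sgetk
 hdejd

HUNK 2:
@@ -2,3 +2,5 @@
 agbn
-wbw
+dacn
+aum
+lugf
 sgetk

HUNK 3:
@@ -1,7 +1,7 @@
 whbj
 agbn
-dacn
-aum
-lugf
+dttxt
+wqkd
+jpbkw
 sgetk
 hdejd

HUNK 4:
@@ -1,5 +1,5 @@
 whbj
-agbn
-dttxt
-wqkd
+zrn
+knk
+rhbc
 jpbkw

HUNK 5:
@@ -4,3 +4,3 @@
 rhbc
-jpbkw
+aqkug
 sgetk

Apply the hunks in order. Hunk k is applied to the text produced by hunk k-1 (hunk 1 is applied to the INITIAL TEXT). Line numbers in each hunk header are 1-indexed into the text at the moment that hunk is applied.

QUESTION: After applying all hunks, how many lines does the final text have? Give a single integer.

Hunk 1: at line 3 remove [zxpkb,rwebu] add [sgetk] -> 5 lines: whbj agbn wbw sgetk hdejd
Hunk 2: at line 2 remove [wbw] add [dacn,aum,lugf] -> 7 lines: whbj agbn dacn aum lugf sgetk hdejd
Hunk 3: at line 1 remove [dacn,aum,lugf] add [dttxt,wqkd,jpbkw] -> 7 lines: whbj agbn dttxt wqkd jpbkw sgetk hdejd
Hunk 4: at line 1 remove [agbn,dttxt,wqkd] add [zrn,knk,rhbc] -> 7 lines: whbj zrn knk rhbc jpbkw sgetk hdejd
Hunk 5: at line 4 remove [jpbkw] add [aqkug] -> 7 lines: whbj zrn knk rhbc aqkug sgetk hdejd
Final line count: 7

Answer: 7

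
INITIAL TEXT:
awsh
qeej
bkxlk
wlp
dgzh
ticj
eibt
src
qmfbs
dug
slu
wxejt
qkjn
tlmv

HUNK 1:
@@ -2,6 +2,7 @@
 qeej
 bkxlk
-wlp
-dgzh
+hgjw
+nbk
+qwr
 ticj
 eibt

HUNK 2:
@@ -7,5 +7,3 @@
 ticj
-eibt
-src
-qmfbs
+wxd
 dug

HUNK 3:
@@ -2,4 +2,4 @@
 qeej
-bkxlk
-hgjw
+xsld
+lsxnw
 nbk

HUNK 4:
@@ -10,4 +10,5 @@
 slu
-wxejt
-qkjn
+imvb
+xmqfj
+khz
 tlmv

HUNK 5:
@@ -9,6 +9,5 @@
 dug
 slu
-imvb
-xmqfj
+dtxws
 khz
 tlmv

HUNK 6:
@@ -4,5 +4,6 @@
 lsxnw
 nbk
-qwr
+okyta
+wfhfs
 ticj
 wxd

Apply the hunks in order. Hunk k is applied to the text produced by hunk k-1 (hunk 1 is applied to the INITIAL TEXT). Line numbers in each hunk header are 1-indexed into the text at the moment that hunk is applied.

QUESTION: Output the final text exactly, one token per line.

Answer: awsh
qeej
xsld
lsxnw
nbk
okyta
wfhfs
ticj
wxd
dug
slu
dtxws
khz
tlmv

Derivation:
Hunk 1: at line 2 remove [wlp,dgzh] add [hgjw,nbk,qwr] -> 15 lines: awsh qeej bkxlk hgjw nbk qwr ticj eibt src qmfbs dug slu wxejt qkjn tlmv
Hunk 2: at line 7 remove [eibt,src,qmfbs] add [wxd] -> 13 lines: awsh qeej bkxlk hgjw nbk qwr ticj wxd dug slu wxejt qkjn tlmv
Hunk 3: at line 2 remove [bkxlk,hgjw] add [xsld,lsxnw] -> 13 lines: awsh qeej xsld lsxnw nbk qwr ticj wxd dug slu wxejt qkjn tlmv
Hunk 4: at line 10 remove [wxejt,qkjn] add [imvb,xmqfj,khz] -> 14 lines: awsh qeej xsld lsxnw nbk qwr ticj wxd dug slu imvb xmqfj khz tlmv
Hunk 5: at line 9 remove [imvb,xmqfj] add [dtxws] -> 13 lines: awsh qeej xsld lsxnw nbk qwr ticj wxd dug slu dtxws khz tlmv
Hunk 6: at line 4 remove [qwr] add [okyta,wfhfs] -> 14 lines: awsh qeej xsld lsxnw nbk okyta wfhfs ticj wxd dug slu dtxws khz tlmv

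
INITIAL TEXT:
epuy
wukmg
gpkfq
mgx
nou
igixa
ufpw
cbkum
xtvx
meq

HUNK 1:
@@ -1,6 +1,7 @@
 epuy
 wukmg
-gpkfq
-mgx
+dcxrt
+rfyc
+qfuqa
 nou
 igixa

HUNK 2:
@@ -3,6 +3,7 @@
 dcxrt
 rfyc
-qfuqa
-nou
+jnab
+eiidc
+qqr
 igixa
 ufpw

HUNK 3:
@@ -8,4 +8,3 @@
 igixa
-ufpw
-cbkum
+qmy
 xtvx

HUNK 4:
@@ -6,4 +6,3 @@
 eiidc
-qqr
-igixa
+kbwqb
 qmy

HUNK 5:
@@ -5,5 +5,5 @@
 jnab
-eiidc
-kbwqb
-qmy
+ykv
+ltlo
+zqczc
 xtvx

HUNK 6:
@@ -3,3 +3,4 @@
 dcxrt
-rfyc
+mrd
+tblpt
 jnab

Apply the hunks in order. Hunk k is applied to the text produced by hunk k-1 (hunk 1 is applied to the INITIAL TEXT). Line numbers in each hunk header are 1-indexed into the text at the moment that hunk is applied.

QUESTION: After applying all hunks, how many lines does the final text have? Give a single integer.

Answer: 11

Derivation:
Hunk 1: at line 1 remove [gpkfq,mgx] add [dcxrt,rfyc,qfuqa] -> 11 lines: epuy wukmg dcxrt rfyc qfuqa nou igixa ufpw cbkum xtvx meq
Hunk 2: at line 3 remove [qfuqa,nou] add [jnab,eiidc,qqr] -> 12 lines: epuy wukmg dcxrt rfyc jnab eiidc qqr igixa ufpw cbkum xtvx meq
Hunk 3: at line 8 remove [ufpw,cbkum] add [qmy] -> 11 lines: epuy wukmg dcxrt rfyc jnab eiidc qqr igixa qmy xtvx meq
Hunk 4: at line 6 remove [qqr,igixa] add [kbwqb] -> 10 lines: epuy wukmg dcxrt rfyc jnab eiidc kbwqb qmy xtvx meq
Hunk 5: at line 5 remove [eiidc,kbwqb,qmy] add [ykv,ltlo,zqczc] -> 10 lines: epuy wukmg dcxrt rfyc jnab ykv ltlo zqczc xtvx meq
Hunk 6: at line 3 remove [rfyc] add [mrd,tblpt] -> 11 lines: epuy wukmg dcxrt mrd tblpt jnab ykv ltlo zqczc xtvx meq
Final line count: 11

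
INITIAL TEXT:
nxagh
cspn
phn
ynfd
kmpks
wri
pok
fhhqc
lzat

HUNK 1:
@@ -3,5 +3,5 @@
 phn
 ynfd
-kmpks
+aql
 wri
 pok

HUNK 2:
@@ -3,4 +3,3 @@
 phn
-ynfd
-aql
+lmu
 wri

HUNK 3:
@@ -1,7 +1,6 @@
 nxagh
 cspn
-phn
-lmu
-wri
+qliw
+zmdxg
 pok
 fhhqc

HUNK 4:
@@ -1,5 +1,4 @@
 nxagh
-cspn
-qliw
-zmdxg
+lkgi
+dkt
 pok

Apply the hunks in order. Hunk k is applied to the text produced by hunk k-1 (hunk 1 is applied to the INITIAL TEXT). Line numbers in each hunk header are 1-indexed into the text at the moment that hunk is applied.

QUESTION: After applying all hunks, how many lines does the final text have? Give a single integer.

Hunk 1: at line 3 remove [kmpks] add [aql] -> 9 lines: nxagh cspn phn ynfd aql wri pok fhhqc lzat
Hunk 2: at line 3 remove [ynfd,aql] add [lmu] -> 8 lines: nxagh cspn phn lmu wri pok fhhqc lzat
Hunk 3: at line 1 remove [phn,lmu,wri] add [qliw,zmdxg] -> 7 lines: nxagh cspn qliw zmdxg pok fhhqc lzat
Hunk 4: at line 1 remove [cspn,qliw,zmdxg] add [lkgi,dkt] -> 6 lines: nxagh lkgi dkt pok fhhqc lzat
Final line count: 6

Answer: 6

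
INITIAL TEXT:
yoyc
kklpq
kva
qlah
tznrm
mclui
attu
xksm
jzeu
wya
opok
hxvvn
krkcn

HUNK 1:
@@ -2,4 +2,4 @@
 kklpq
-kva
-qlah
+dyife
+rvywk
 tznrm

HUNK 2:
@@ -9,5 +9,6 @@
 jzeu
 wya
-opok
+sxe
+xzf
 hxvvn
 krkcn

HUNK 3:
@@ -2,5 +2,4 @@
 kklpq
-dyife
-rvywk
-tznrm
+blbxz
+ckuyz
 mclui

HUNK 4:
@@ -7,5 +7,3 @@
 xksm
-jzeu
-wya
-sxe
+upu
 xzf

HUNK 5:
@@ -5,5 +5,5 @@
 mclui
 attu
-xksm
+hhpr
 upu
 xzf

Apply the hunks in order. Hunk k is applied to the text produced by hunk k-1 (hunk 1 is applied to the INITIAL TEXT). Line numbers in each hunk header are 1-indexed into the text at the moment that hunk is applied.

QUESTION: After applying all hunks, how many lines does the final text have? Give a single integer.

Answer: 11

Derivation:
Hunk 1: at line 2 remove [kva,qlah] add [dyife,rvywk] -> 13 lines: yoyc kklpq dyife rvywk tznrm mclui attu xksm jzeu wya opok hxvvn krkcn
Hunk 2: at line 9 remove [opok] add [sxe,xzf] -> 14 lines: yoyc kklpq dyife rvywk tznrm mclui attu xksm jzeu wya sxe xzf hxvvn krkcn
Hunk 3: at line 2 remove [dyife,rvywk,tznrm] add [blbxz,ckuyz] -> 13 lines: yoyc kklpq blbxz ckuyz mclui attu xksm jzeu wya sxe xzf hxvvn krkcn
Hunk 4: at line 7 remove [jzeu,wya,sxe] add [upu] -> 11 lines: yoyc kklpq blbxz ckuyz mclui attu xksm upu xzf hxvvn krkcn
Hunk 5: at line 5 remove [xksm] add [hhpr] -> 11 lines: yoyc kklpq blbxz ckuyz mclui attu hhpr upu xzf hxvvn krkcn
Final line count: 11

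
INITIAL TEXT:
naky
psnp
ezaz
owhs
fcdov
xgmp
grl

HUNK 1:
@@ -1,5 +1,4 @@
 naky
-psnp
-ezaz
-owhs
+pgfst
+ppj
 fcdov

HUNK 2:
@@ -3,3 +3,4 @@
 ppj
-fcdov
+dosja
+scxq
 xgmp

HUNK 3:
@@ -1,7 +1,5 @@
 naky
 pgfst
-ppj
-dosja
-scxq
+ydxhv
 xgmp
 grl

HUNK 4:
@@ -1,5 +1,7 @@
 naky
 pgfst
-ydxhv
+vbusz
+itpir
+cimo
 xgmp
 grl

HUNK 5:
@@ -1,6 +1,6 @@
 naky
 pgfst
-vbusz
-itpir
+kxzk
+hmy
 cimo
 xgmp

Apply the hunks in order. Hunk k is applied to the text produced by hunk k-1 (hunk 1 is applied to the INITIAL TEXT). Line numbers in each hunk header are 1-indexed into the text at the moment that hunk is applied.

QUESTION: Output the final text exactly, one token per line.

Answer: naky
pgfst
kxzk
hmy
cimo
xgmp
grl

Derivation:
Hunk 1: at line 1 remove [psnp,ezaz,owhs] add [pgfst,ppj] -> 6 lines: naky pgfst ppj fcdov xgmp grl
Hunk 2: at line 3 remove [fcdov] add [dosja,scxq] -> 7 lines: naky pgfst ppj dosja scxq xgmp grl
Hunk 3: at line 1 remove [ppj,dosja,scxq] add [ydxhv] -> 5 lines: naky pgfst ydxhv xgmp grl
Hunk 4: at line 1 remove [ydxhv] add [vbusz,itpir,cimo] -> 7 lines: naky pgfst vbusz itpir cimo xgmp grl
Hunk 5: at line 1 remove [vbusz,itpir] add [kxzk,hmy] -> 7 lines: naky pgfst kxzk hmy cimo xgmp grl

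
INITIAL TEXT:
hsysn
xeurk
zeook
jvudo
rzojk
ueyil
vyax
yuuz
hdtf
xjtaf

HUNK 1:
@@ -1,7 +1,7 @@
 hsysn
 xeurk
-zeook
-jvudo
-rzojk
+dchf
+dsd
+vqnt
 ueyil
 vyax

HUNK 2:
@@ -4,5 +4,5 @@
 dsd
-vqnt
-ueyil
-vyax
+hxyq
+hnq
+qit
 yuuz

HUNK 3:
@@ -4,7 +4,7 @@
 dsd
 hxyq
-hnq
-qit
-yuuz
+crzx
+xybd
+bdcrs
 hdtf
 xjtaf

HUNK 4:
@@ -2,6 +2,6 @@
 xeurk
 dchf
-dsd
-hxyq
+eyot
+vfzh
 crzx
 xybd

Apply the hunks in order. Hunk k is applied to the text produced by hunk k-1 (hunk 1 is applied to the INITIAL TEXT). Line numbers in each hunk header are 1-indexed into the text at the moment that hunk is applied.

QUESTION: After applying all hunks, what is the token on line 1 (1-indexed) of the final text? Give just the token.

Hunk 1: at line 1 remove [zeook,jvudo,rzojk] add [dchf,dsd,vqnt] -> 10 lines: hsysn xeurk dchf dsd vqnt ueyil vyax yuuz hdtf xjtaf
Hunk 2: at line 4 remove [vqnt,ueyil,vyax] add [hxyq,hnq,qit] -> 10 lines: hsysn xeurk dchf dsd hxyq hnq qit yuuz hdtf xjtaf
Hunk 3: at line 4 remove [hnq,qit,yuuz] add [crzx,xybd,bdcrs] -> 10 lines: hsysn xeurk dchf dsd hxyq crzx xybd bdcrs hdtf xjtaf
Hunk 4: at line 2 remove [dsd,hxyq] add [eyot,vfzh] -> 10 lines: hsysn xeurk dchf eyot vfzh crzx xybd bdcrs hdtf xjtaf
Final line 1: hsysn

Answer: hsysn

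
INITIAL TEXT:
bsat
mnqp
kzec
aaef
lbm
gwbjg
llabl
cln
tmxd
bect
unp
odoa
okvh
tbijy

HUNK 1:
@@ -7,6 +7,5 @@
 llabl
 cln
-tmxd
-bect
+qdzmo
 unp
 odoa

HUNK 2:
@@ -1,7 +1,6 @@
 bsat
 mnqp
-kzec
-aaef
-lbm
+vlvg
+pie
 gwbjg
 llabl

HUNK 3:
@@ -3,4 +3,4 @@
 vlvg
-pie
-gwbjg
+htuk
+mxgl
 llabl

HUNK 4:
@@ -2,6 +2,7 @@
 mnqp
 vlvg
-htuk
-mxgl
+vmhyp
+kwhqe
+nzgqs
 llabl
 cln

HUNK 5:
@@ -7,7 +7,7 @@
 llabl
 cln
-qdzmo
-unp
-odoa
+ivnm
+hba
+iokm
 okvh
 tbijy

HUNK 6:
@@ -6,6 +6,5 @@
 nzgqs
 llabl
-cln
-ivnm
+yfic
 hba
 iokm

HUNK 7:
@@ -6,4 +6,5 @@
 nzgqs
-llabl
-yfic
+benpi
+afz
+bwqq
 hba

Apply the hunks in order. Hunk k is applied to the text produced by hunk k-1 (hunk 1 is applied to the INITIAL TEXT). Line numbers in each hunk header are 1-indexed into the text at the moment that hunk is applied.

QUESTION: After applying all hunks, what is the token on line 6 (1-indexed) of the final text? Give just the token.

Hunk 1: at line 7 remove [tmxd,bect] add [qdzmo] -> 13 lines: bsat mnqp kzec aaef lbm gwbjg llabl cln qdzmo unp odoa okvh tbijy
Hunk 2: at line 1 remove [kzec,aaef,lbm] add [vlvg,pie] -> 12 lines: bsat mnqp vlvg pie gwbjg llabl cln qdzmo unp odoa okvh tbijy
Hunk 3: at line 3 remove [pie,gwbjg] add [htuk,mxgl] -> 12 lines: bsat mnqp vlvg htuk mxgl llabl cln qdzmo unp odoa okvh tbijy
Hunk 4: at line 2 remove [htuk,mxgl] add [vmhyp,kwhqe,nzgqs] -> 13 lines: bsat mnqp vlvg vmhyp kwhqe nzgqs llabl cln qdzmo unp odoa okvh tbijy
Hunk 5: at line 7 remove [qdzmo,unp,odoa] add [ivnm,hba,iokm] -> 13 lines: bsat mnqp vlvg vmhyp kwhqe nzgqs llabl cln ivnm hba iokm okvh tbijy
Hunk 6: at line 6 remove [cln,ivnm] add [yfic] -> 12 lines: bsat mnqp vlvg vmhyp kwhqe nzgqs llabl yfic hba iokm okvh tbijy
Hunk 7: at line 6 remove [llabl,yfic] add [benpi,afz,bwqq] -> 13 lines: bsat mnqp vlvg vmhyp kwhqe nzgqs benpi afz bwqq hba iokm okvh tbijy
Final line 6: nzgqs

Answer: nzgqs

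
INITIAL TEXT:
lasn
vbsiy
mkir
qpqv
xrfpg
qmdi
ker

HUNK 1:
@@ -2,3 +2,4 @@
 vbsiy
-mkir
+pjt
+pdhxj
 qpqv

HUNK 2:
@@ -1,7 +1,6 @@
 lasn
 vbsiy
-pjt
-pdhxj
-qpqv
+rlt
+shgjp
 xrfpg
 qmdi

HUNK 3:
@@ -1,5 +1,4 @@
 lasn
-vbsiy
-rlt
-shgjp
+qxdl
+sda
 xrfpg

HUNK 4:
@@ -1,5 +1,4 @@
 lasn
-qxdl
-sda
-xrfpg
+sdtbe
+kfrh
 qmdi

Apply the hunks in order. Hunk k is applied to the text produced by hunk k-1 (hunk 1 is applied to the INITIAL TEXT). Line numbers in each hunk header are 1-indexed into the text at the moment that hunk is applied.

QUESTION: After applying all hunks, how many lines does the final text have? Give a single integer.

Hunk 1: at line 2 remove [mkir] add [pjt,pdhxj] -> 8 lines: lasn vbsiy pjt pdhxj qpqv xrfpg qmdi ker
Hunk 2: at line 1 remove [pjt,pdhxj,qpqv] add [rlt,shgjp] -> 7 lines: lasn vbsiy rlt shgjp xrfpg qmdi ker
Hunk 3: at line 1 remove [vbsiy,rlt,shgjp] add [qxdl,sda] -> 6 lines: lasn qxdl sda xrfpg qmdi ker
Hunk 4: at line 1 remove [qxdl,sda,xrfpg] add [sdtbe,kfrh] -> 5 lines: lasn sdtbe kfrh qmdi ker
Final line count: 5

Answer: 5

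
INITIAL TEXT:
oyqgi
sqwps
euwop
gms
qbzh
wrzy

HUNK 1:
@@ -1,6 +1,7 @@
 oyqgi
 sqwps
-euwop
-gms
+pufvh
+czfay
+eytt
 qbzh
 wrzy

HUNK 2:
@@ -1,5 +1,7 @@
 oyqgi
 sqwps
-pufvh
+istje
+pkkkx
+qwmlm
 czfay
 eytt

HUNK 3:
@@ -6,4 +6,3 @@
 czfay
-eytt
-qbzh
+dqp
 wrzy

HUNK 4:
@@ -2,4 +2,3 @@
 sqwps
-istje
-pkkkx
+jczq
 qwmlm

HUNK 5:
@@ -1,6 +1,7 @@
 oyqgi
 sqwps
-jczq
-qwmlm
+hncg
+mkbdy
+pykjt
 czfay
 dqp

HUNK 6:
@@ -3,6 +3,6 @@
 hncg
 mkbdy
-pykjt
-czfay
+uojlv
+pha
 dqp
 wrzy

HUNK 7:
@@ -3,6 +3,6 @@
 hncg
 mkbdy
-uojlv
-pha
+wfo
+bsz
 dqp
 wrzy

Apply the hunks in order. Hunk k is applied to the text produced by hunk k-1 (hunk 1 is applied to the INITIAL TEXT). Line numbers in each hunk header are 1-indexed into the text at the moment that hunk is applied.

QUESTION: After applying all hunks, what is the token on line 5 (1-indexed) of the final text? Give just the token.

Hunk 1: at line 1 remove [euwop,gms] add [pufvh,czfay,eytt] -> 7 lines: oyqgi sqwps pufvh czfay eytt qbzh wrzy
Hunk 2: at line 1 remove [pufvh] add [istje,pkkkx,qwmlm] -> 9 lines: oyqgi sqwps istje pkkkx qwmlm czfay eytt qbzh wrzy
Hunk 3: at line 6 remove [eytt,qbzh] add [dqp] -> 8 lines: oyqgi sqwps istje pkkkx qwmlm czfay dqp wrzy
Hunk 4: at line 2 remove [istje,pkkkx] add [jczq] -> 7 lines: oyqgi sqwps jczq qwmlm czfay dqp wrzy
Hunk 5: at line 1 remove [jczq,qwmlm] add [hncg,mkbdy,pykjt] -> 8 lines: oyqgi sqwps hncg mkbdy pykjt czfay dqp wrzy
Hunk 6: at line 3 remove [pykjt,czfay] add [uojlv,pha] -> 8 lines: oyqgi sqwps hncg mkbdy uojlv pha dqp wrzy
Hunk 7: at line 3 remove [uojlv,pha] add [wfo,bsz] -> 8 lines: oyqgi sqwps hncg mkbdy wfo bsz dqp wrzy
Final line 5: wfo

Answer: wfo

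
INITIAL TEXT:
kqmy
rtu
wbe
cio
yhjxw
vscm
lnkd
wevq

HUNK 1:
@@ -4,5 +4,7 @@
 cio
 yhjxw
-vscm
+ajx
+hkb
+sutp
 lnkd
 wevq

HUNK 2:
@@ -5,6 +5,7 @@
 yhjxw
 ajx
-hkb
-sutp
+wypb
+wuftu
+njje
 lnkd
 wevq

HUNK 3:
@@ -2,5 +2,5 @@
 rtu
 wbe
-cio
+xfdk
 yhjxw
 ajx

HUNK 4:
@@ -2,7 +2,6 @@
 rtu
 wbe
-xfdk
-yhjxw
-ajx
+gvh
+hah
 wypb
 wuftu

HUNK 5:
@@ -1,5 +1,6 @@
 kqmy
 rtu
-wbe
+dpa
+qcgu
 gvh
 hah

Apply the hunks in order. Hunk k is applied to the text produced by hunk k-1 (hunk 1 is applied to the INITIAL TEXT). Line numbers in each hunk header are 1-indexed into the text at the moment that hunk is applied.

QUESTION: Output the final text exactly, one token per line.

Hunk 1: at line 4 remove [vscm] add [ajx,hkb,sutp] -> 10 lines: kqmy rtu wbe cio yhjxw ajx hkb sutp lnkd wevq
Hunk 2: at line 5 remove [hkb,sutp] add [wypb,wuftu,njje] -> 11 lines: kqmy rtu wbe cio yhjxw ajx wypb wuftu njje lnkd wevq
Hunk 3: at line 2 remove [cio] add [xfdk] -> 11 lines: kqmy rtu wbe xfdk yhjxw ajx wypb wuftu njje lnkd wevq
Hunk 4: at line 2 remove [xfdk,yhjxw,ajx] add [gvh,hah] -> 10 lines: kqmy rtu wbe gvh hah wypb wuftu njje lnkd wevq
Hunk 5: at line 1 remove [wbe] add [dpa,qcgu] -> 11 lines: kqmy rtu dpa qcgu gvh hah wypb wuftu njje lnkd wevq

Answer: kqmy
rtu
dpa
qcgu
gvh
hah
wypb
wuftu
njje
lnkd
wevq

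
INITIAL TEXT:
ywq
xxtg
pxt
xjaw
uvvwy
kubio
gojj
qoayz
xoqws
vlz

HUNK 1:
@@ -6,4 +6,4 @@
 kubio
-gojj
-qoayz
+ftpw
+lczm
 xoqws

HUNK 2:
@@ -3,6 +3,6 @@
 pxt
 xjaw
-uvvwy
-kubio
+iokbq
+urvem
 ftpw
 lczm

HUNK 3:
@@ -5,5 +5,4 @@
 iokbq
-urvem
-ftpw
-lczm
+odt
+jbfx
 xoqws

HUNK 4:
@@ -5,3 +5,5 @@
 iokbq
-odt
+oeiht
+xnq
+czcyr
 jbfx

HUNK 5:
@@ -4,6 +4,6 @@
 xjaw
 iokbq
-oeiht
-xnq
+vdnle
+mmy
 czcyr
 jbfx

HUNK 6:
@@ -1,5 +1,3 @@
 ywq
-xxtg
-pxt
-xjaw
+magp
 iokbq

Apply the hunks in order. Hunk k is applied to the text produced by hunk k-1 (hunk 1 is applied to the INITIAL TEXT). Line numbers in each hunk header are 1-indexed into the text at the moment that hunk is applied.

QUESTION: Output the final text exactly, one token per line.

Answer: ywq
magp
iokbq
vdnle
mmy
czcyr
jbfx
xoqws
vlz

Derivation:
Hunk 1: at line 6 remove [gojj,qoayz] add [ftpw,lczm] -> 10 lines: ywq xxtg pxt xjaw uvvwy kubio ftpw lczm xoqws vlz
Hunk 2: at line 3 remove [uvvwy,kubio] add [iokbq,urvem] -> 10 lines: ywq xxtg pxt xjaw iokbq urvem ftpw lczm xoqws vlz
Hunk 3: at line 5 remove [urvem,ftpw,lczm] add [odt,jbfx] -> 9 lines: ywq xxtg pxt xjaw iokbq odt jbfx xoqws vlz
Hunk 4: at line 5 remove [odt] add [oeiht,xnq,czcyr] -> 11 lines: ywq xxtg pxt xjaw iokbq oeiht xnq czcyr jbfx xoqws vlz
Hunk 5: at line 4 remove [oeiht,xnq] add [vdnle,mmy] -> 11 lines: ywq xxtg pxt xjaw iokbq vdnle mmy czcyr jbfx xoqws vlz
Hunk 6: at line 1 remove [xxtg,pxt,xjaw] add [magp] -> 9 lines: ywq magp iokbq vdnle mmy czcyr jbfx xoqws vlz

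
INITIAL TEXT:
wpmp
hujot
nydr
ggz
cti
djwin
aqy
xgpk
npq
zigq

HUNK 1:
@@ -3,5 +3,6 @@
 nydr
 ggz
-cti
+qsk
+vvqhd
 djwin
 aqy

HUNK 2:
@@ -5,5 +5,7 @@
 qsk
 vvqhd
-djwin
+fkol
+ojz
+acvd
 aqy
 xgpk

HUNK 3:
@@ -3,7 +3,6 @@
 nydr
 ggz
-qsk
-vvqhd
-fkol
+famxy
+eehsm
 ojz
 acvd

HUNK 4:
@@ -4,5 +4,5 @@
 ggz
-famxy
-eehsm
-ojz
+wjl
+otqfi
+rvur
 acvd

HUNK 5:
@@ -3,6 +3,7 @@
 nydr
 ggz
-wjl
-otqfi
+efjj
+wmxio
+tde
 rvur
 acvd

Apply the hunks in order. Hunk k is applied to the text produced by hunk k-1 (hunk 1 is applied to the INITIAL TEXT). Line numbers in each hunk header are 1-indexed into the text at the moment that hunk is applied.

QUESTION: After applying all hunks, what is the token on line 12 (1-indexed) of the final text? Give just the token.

Answer: npq

Derivation:
Hunk 1: at line 3 remove [cti] add [qsk,vvqhd] -> 11 lines: wpmp hujot nydr ggz qsk vvqhd djwin aqy xgpk npq zigq
Hunk 2: at line 5 remove [djwin] add [fkol,ojz,acvd] -> 13 lines: wpmp hujot nydr ggz qsk vvqhd fkol ojz acvd aqy xgpk npq zigq
Hunk 3: at line 3 remove [qsk,vvqhd,fkol] add [famxy,eehsm] -> 12 lines: wpmp hujot nydr ggz famxy eehsm ojz acvd aqy xgpk npq zigq
Hunk 4: at line 4 remove [famxy,eehsm,ojz] add [wjl,otqfi,rvur] -> 12 lines: wpmp hujot nydr ggz wjl otqfi rvur acvd aqy xgpk npq zigq
Hunk 5: at line 3 remove [wjl,otqfi] add [efjj,wmxio,tde] -> 13 lines: wpmp hujot nydr ggz efjj wmxio tde rvur acvd aqy xgpk npq zigq
Final line 12: npq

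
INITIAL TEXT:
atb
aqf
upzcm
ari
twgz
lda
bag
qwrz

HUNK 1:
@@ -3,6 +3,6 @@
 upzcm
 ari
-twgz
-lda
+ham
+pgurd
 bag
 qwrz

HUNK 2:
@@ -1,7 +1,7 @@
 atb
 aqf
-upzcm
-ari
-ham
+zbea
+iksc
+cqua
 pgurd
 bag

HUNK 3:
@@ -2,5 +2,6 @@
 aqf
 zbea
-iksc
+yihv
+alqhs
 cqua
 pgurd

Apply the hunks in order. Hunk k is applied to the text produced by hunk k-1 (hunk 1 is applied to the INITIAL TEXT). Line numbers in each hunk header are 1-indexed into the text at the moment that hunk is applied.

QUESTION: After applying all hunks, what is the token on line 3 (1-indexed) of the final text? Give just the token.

Answer: zbea

Derivation:
Hunk 1: at line 3 remove [twgz,lda] add [ham,pgurd] -> 8 lines: atb aqf upzcm ari ham pgurd bag qwrz
Hunk 2: at line 1 remove [upzcm,ari,ham] add [zbea,iksc,cqua] -> 8 lines: atb aqf zbea iksc cqua pgurd bag qwrz
Hunk 3: at line 2 remove [iksc] add [yihv,alqhs] -> 9 lines: atb aqf zbea yihv alqhs cqua pgurd bag qwrz
Final line 3: zbea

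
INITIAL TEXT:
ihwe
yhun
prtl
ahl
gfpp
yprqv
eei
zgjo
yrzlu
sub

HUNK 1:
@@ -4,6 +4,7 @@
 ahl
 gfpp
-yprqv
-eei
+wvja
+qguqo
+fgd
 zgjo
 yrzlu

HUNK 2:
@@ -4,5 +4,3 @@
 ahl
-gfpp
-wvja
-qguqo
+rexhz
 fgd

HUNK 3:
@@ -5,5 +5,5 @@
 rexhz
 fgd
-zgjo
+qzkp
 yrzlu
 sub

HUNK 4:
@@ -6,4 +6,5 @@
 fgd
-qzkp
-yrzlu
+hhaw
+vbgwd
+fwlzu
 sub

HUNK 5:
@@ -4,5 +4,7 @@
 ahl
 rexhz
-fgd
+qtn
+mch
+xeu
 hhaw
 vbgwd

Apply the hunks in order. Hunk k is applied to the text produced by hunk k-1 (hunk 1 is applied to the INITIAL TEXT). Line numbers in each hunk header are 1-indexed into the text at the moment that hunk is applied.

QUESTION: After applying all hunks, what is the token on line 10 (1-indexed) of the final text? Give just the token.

Answer: vbgwd

Derivation:
Hunk 1: at line 4 remove [yprqv,eei] add [wvja,qguqo,fgd] -> 11 lines: ihwe yhun prtl ahl gfpp wvja qguqo fgd zgjo yrzlu sub
Hunk 2: at line 4 remove [gfpp,wvja,qguqo] add [rexhz] -> 9 lines: ihwe yhun prtl ahl rexhz fgd zgjo yrzlu sub
Hunk 3: at line 5 remove [zgjo] add [qzkp] -> 9 lines: ihwe yhun prtl ahl rexhz fgd qzkp yrzlu sub
Hunk 4: at line 6 remove [qzkp,yrzlu] add [hhaw,vbgwd,fwlzu] -> 10 lines: ihwe yhun prtl ahl rexhz fgd hhaw vbgwd fwlzu sub
Hunk 5: at line 4 remove [fgd] add [qtn,mch,xeu] -> 12 lines: ihwe yhun prtl ahl rexhz qtn mch xeu hhaw vbgwd fwlzu sub
Final line 10: vbgwd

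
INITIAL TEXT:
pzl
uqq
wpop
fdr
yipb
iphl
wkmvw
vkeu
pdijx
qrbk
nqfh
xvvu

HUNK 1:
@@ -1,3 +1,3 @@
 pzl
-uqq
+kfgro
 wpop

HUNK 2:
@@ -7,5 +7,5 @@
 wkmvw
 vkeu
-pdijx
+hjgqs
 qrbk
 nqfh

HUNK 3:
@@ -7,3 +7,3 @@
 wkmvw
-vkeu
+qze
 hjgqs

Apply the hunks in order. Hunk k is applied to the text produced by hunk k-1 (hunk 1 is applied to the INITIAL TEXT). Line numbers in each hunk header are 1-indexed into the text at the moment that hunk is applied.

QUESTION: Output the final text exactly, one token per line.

Answer: pzl
kfgro
wpop
fdr
yipb
iphl
wkmvw
qze
hjgqs
qrbk
nqfh
xvvu

Derivation:
Hunk 1: at line 1 remove [uqq] add [kfgro] -> 12 lines: pzl kfgro wpop fdr yipb iphl wkmvw vkeu pdijx qrbk nqfh xvvu
Hunk 2: at line 7 remove [pdijx] add [hjgqs] -> 12 lines: pzl kfgro wpop fdr yipb iphl wkmvw vkeu hjgqs qrbk nqfh xvvu
Hunk 3: at line 7 remove [vkeu] add [qze] -> 12 lines: pzl kfgro wpop fdr yipb iphl wkmvw qze hjgqs qrbk nqfh xvvu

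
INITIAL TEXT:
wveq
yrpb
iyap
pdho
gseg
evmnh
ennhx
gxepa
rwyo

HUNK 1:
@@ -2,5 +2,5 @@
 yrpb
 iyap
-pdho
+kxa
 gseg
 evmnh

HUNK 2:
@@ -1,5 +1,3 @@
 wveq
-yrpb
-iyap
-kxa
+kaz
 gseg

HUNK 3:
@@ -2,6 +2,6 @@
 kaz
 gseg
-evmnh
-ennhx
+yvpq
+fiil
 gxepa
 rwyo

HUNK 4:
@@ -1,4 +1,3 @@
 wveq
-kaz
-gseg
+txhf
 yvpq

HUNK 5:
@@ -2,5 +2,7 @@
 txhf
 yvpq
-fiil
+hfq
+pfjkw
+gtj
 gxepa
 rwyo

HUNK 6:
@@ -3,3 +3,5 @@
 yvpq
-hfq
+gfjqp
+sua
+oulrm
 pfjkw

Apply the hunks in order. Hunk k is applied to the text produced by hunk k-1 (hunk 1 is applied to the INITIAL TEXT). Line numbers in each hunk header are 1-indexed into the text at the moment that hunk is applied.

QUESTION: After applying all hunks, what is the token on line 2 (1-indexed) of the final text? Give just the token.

Hunk 1: at line 2 remove [pdho] add [kxa] -> 9 lines: wveq yrpb iyap kxa gseg evmnh ennhx gxepa rwyo
Hunk 2: at line 1 remove [yrpb,iyap,kxa] add [kaz] -> 7 lines: wveq kaz gseg evmnh ennhx gxepa rwyo
Hunk 3: at line 2 remove [evmnh,ennhx] add [yvpq,fiil] -> 7 lines: wveq kaz gseg yvpq fiil gxepa rwyo
Hunk 4: at line 1 remove [kaz,gseg] add [txhf] -> 6 lines: wveq txhf yvpq fiil gxepa rwyo
Hunk 5: at line 2 remove [fiil] add [hfq,pfjkw,gtj] -> 8 lines: wveq txhf yvpq hfq pfjkw gtj gxepa rwyo
Hunk 6: at line 3 remove [hfq] add [gfjqp,sua,oulrm] -> 10 lines: wveq txhf yvpq gfjqp sua oulrm pfjkw gtj gxepa rwyo
Final line 2: txhf

Answer: txhf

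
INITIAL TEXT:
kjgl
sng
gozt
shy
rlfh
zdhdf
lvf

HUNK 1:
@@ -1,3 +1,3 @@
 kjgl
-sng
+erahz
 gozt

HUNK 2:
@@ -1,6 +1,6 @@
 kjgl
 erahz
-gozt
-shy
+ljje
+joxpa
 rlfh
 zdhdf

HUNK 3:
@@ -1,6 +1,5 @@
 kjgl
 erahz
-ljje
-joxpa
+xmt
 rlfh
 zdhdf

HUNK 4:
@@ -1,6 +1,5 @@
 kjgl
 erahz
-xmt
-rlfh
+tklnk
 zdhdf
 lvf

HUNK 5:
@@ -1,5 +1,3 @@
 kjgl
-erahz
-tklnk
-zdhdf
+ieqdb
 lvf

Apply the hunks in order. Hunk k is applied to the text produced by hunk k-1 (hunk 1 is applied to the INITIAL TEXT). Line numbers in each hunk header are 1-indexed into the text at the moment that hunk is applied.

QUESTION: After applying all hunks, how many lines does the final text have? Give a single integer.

Hunk 1: at line 1 remove [sng] add [erahz] -> 7 lines: kjgl erahz gozt shy rlfh zdhdf lvf
Hunk 2: at line 1 remove [gozt,shy] add [ljje,joxpa] -> 7 lines: kjgl erahz ljje joxpa rlfh zdhdf lvf
Hunk 3: at line 1 remove [ljje,joxpa] add [xmt] -> 6 lines: kjgl erahz xmt rlfh zdhdf lvf
Hunk 4: at line 1 remove [xmt,rlfh] add [tklnk] -> 5 lines: kjgl erahz tklnk zdhdf lvf
Hunk 5: at line 1 remove [erahz,tklnk,zdhdf] add [ieqdb] -> 3 lines: kjgl ieqdb lvf
Final line count: 3

Answer: 3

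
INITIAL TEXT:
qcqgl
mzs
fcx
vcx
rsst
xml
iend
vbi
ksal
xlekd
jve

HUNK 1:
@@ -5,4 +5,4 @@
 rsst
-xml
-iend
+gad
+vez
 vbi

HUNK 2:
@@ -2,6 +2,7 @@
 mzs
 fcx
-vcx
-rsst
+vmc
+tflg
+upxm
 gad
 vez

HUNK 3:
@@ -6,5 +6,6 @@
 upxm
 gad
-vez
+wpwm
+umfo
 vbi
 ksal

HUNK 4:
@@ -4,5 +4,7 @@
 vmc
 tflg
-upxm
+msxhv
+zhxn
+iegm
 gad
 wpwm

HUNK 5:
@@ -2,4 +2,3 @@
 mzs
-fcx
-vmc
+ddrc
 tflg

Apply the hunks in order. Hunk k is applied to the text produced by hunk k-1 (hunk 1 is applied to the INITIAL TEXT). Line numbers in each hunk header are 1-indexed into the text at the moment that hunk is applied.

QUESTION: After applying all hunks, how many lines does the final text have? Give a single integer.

Hunk 1: at line 5 remove [xml,iend] add [gad,vez] -> 11 lines: qcqgl mzs fcx vcx rsst gad vez vbi ksal xlekd jve
Hunk 2: at line 2 remove [vcx,rsst] add [vmc,tflg,upxm] -> 12 lines: qcqgl mzs fcx vmc tflg upxm gad vez vbi ksal xlekd jve
Hunk 3: at line 6 remove [vez] add [wpwm,umfo] -> 13 lines: qcqgl mzs fcx vmc tflg upxm gad wpwm umfo vbi ksal xlekd jve
Hunk 4: at line 4 remove [upxm] add [msxhv,zhxn,iegm] -> 15 lines: qcqgl mzs fcx vmc tflg msxhv zhxn iegm gad wpwm umfo vbi ksal xlekd jve
Hunk 5: at line 2 remove [fcx,vmc] add [ddrc] -> 14 lines: qcqgl mzs ddrc tflg msxhv zhxn iegm gad wpwm umfo vbi ksal xlekd jve
Final line count: 14

Answer: 14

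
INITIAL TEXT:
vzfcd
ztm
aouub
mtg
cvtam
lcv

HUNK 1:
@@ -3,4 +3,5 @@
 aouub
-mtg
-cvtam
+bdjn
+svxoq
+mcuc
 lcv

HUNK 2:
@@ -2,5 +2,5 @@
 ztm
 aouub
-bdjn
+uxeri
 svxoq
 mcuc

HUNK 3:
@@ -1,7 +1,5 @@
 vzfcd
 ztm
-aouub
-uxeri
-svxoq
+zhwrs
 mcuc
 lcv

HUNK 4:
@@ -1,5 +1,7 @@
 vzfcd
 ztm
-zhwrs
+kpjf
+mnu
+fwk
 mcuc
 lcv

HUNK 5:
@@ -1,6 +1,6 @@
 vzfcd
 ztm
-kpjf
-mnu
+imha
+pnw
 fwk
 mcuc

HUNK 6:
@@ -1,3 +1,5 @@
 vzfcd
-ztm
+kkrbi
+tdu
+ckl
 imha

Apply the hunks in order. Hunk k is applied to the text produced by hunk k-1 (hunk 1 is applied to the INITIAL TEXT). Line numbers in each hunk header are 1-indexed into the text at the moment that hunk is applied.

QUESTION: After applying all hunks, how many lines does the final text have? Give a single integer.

Answer: 9

Derivation:
Hunk 1: at line 3 remove [mtg,cvtam] add [bdjn,svxoq,mcuc] -> 7 lines: vzfcd ztm aouub bdjn svxoq mcuc lcv
Hunk 2: at line 2 remove [bdjn] add [uxeri] -> 7 lines: vzfcd ztm aouub uxeri svxoq mcuc lcv
Hunk 3: at line 1 remove [aouub,uxeri,svxoq] add [zhwrs] -> 5 lines: vzfcd ztm zhwrs mcuc lcv
Hunk 4: at line 1 remove [zhwrs] add [kpjf,mnu,fwk] -> 7 lines: vzfcd ztm kpjf mnu fwk mcuc lcv
Hunk 5: at line 1 remove [kpjf,mnu] add [imha,pnw] -> 7 lines: vzfcd ztm imha pnw fwk mcuc lcv
Hunk 6: at line 1 remove [ztm] add [kkrbi,tdu,ckl] -> 9 lines: vzfcd kkrbi tdu ckl imha pnw fwk mcuc lcv
Final line count: 9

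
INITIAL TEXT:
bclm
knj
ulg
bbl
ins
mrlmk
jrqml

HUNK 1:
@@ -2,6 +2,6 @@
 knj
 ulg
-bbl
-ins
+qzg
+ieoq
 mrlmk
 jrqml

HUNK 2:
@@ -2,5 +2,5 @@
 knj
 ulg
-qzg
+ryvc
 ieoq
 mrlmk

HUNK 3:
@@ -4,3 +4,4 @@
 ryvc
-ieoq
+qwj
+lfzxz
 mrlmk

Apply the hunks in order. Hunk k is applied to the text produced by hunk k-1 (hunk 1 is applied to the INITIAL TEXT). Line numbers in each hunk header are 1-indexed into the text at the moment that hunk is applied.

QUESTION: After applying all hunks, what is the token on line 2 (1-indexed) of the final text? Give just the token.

Hunk 1: at line 2 remove [bbl,ins] add [qzg,ieoq] -> 7 lines: bclm knj ulg qzg ieoq mrlmk jrqml
Hunk 2: at line 2 remove [qzg] add [ryvc] -> 7 lines: bclm knj ulg ryvc ieoq mrlmk jrqml
Hunk 3: at line 4 remove [ieoq] add [qwj,lfzxz] -> 8 lines: bclm knj ulg ryvc qwj lfzxz mrlmk jrqml
Final line 2: knj

Answer: knj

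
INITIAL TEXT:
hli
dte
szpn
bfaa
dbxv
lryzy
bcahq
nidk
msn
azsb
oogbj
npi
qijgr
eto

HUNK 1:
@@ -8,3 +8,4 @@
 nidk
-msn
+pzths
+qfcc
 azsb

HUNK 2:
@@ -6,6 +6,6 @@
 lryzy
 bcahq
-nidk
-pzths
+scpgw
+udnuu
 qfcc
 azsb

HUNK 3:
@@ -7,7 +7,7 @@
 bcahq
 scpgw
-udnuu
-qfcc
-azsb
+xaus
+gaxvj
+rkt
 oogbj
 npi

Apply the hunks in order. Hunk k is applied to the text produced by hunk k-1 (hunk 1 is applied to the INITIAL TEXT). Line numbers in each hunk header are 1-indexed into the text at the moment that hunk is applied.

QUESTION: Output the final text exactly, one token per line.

Hunk 1: at line 8 remove [msn] add [pzths,qfcc] -> 15 lines: hli dte szpn bfaa dbxv lryzy bcahq nidk pzths qfcc azsb oogbj npi qijgr eto
Hunk 2: at line 6 remove [nidk,pzths] add [scpgw,udnuu] -> 15 lines: hli dte szpn bfaa dbxv lryzy bcahq scpgw udnuu qfcc azsb oogbj npi qijgr eto
Hunk 3: at line 7 remove [udnuu,qfcc,azsb] add [xaus,gaxvj,rkt] -> 15 lines: hli dte szpn bfaa dbxv lryzy bcahq scpgw xaus gaxvj rkt oogbj npi qijgr eto

Answer: hli
dte
szpn
bfaa
dbxv
lryzy
bcahq
scpgw
xaus
gaxvj
rkt
oogbj
npi
qijgr
eto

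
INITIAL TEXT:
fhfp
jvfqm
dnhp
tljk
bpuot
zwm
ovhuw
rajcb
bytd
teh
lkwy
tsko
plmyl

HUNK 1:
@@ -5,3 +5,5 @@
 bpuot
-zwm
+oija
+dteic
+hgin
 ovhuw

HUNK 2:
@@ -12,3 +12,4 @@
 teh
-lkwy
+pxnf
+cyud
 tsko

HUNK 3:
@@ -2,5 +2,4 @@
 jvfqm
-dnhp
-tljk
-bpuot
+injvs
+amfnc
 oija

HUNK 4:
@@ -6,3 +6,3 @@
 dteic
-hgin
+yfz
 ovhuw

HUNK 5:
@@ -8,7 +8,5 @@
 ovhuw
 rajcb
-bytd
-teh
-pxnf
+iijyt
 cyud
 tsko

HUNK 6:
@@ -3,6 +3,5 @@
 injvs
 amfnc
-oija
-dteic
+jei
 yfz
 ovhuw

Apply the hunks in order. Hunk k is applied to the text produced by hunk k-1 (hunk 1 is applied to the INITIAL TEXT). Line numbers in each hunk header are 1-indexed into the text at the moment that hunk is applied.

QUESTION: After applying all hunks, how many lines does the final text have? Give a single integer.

Hunk 1: at line 5 remove [zwm] add [oija,dteic,hgin] -> 15 lines: fhfp jvfqm dnhp tljk bpuot oija dteic hgin ovhuw rajcb bytd teh lkwy tsko plmyl
Hunk 2: at line 12 remove [lkwy] add [pxnf,cyud] -> 16 lines: fhfp jvfqm dnhp tljk bpuot oija dteic hgin ovhuw rajcb bytd teh pxnf cyud tsko plmyl
Hunk 3: at line 2 remove [dnhp,tljk,bpuot] add [injvs,amfnc] -> 15 lines: fhfp jvfqm injvs amfnc oija dteic hgin ovhuw rajcb bytd teh pxnf cyud tsko plmyl
Hunk 4: at line 6 remove [hgin] add [yfz] -> 15 lines: fhfp jvfqm injvs amfnc oija dteic yfz ovhuw rajcb bytd teh pxnf cyud tsko plmyl
Hunk 5: at line 8 remove [bytd,teh,pxnf] add [iijyt] -> 13 lines: fhfp jvfqm injvs amfnc oija dteic yfz ovhuw rajcb iijyt cyud tsko plmyl
Hunk 6: at line 3 remove [oija,dteic] add [jei] -> 12 lines: fhfp jvfqm injvs amfnc jei yfz ovhuw rajcb iijyt cyud tsko plmyl
Final line count: 12

Answer: 12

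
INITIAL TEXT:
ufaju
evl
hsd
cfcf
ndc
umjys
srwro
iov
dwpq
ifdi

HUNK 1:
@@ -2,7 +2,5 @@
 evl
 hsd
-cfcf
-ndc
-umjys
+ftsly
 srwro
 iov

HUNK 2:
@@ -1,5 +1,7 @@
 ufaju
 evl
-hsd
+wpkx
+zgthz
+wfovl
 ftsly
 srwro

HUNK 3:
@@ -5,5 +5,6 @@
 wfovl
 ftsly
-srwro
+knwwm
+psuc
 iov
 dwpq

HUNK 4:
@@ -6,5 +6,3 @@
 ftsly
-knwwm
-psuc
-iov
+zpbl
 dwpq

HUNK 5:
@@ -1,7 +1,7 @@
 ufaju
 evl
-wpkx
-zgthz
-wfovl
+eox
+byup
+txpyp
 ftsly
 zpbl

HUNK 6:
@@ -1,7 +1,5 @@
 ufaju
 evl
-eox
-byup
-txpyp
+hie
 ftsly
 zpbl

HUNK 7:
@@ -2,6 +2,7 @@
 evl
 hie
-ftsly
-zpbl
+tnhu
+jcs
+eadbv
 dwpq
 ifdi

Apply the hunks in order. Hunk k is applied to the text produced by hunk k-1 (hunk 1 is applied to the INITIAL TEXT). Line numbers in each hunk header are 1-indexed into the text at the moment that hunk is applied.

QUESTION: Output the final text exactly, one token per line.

Hunk 1: at line 2 remove [cfcf,ndc,umjys] add [ftsly] -> 8 lines: ufaju evl hsd ftsly srwro iov dwpq ifdi
Hunk 2: at line 1 remove [hsd] add [wpkx,zgthz,wfovl] -> 10 lines: ufaju evl wpkx zgthz wfovl ftsly srwro iov dwpq ifdi
Hunk 3: at line 5 remove [srwro] add [knwwm,psuc] -> 11 lines: ufaju evl wpkx zgthz wfovl ftsly knwwm psuc iov dwpq ifdi
Hunk 4: at line 6 remove [knwwm,psuc,iov] add [zpbl] -> 9 lines: ufaju evl wpkx zgthz wfovl ftsly zpbl dwpq ifdi
Hunk 5: at line 1 remove [wpkx,zgthz,wfovl] add [eox,byup,txpyp] -> 9 lines: ufaju evl eox byup txpyp ftsly zpbl dwpq ifdi
Hunk 6: at line 1 remove [eox,byup,txpyp] add [hie] -> 7 lines: ufaju evl hie ftsly zpbl dwpq ifdi
Hunk 7: at line 2 remove [ftsly,zpbl] add [tnhu,jcs,eadbv] -> 8 lines: ufaju evl hie tnhu jcs eadbv dwpq ifdi

Answer: ufaju
evl
hie
tnhu
jcs
eadbv
dwpq
ifdi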